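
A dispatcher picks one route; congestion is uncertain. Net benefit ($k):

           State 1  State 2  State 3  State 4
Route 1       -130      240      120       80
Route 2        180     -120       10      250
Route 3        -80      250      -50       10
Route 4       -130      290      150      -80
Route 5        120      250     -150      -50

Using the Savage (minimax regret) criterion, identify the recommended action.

Column bests: State 1=180, State 2=290, State 3=150, State 4=250.
Route 1 regrets: 310, 50, 30, 170 → max 310
Route 2 regrets: 0, 410, 140, 0 → max 410
Route 3 regrets: 260, 40, 200, 240 → max 260
Route 4 regrets: 310, 0, 0, 330 → max 330
Route 5 regrets: 60, 40, 300, 300 → max 300
Smallest max regret = 260 → Route 3.

Route 3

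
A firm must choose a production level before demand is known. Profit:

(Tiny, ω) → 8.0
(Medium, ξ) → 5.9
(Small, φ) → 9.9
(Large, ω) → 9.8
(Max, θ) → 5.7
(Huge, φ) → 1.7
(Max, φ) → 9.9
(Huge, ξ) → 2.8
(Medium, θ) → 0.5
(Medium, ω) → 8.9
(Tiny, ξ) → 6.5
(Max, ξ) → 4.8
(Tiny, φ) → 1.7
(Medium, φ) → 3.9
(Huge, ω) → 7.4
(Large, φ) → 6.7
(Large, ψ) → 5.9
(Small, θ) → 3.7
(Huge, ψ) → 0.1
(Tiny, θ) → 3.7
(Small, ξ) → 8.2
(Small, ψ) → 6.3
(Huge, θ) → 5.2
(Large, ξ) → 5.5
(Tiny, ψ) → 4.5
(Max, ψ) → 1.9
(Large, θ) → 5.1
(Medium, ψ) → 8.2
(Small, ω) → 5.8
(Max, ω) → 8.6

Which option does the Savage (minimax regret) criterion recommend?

Large

Column bests: θ=5.7, φ=9.9, ψ=8.2, ω=9.8, ξ=8.2.
Tiny regrets: 2.0, 8.2, 3.7, 1.8, 1.7 → max 8.2
Small regrets: 2.0, 0.0, 1.9, 4.0, 0.0 → max 4.0
Medium regrets: 5.2, 6.0, 0.0, 0.9, 2.3 → max 6.0
Large regrets: 0.6, 3.2, 2.3, 0.0, 2.7 → max 3.2
Huge regrets: 0.5, 8.2, 8.1, 2.4, 5.4 → max 8.2
Max regrets: 0.0, 0.0, 6.3, 1.2, 3.4 → max 6.3
Smallest max regret = 3.2 → Large.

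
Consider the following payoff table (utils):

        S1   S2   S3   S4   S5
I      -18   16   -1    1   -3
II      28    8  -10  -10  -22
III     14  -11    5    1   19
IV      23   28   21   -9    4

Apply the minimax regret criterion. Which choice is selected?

IV

Column bests: S1=28, S2=28, S3=21, S4=1, S5=19.
I regrets: 46, 12, 22, 0, 22 → max 46
II regrets: 0, 20, 31, 11, 41 → max 41
III regrets: 14, 39, 16, 0, 0 → max 39
IV regrets: 5, 0, 0, 10, 15 → max 15
Smallest max regret = 15 → IV.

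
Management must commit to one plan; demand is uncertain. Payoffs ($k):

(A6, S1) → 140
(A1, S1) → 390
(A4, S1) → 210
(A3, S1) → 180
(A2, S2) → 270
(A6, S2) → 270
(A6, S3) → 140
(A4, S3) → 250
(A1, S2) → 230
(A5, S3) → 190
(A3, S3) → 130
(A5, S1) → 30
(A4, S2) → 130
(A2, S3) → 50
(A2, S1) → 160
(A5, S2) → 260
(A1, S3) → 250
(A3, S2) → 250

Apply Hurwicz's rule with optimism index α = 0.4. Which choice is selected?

A1

A1: 0.4·390 + 0.6·230 = 294
A2: 0.4·270 + 0.6·50 = 138
A3: 0.4·250 + 0.6·130 = 178
A4: 0.4·250 + 0.6·130 = 178
A5: 0.4·260 + 0.6·30 = 122
A6: 0.4·270 + 0.6·140 = 192
Highest Hurwicz score = 294 → A1.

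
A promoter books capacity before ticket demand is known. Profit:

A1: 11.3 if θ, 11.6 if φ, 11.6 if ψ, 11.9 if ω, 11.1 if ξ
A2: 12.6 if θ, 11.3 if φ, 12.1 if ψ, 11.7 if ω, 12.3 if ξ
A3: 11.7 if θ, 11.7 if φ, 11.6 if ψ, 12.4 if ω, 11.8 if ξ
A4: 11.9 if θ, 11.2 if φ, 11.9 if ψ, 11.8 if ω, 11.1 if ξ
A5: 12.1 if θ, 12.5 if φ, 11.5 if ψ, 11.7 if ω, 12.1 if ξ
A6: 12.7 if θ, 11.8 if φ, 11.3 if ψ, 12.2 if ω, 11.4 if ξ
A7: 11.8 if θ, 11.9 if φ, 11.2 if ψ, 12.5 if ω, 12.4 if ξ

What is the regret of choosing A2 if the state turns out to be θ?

0.1

Best payoff under θ is 12.7.
Regret = 12.7 − 12.6 = 0.1.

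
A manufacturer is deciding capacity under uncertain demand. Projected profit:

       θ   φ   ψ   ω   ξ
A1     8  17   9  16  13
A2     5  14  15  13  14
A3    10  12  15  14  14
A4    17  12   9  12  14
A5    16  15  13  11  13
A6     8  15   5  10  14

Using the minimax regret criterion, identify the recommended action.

A5

Column bests: θ=17, φ=17, ψ=15, ω=16, ξ=14.
A1 regrets: 9, 0, 6, 0, 1 → max 9
A2 regrets: 12, 3, 0, 3, 0 → max 12
A3 regrets: 7, 5, 0, 2, 0 → max 7
A4 regrets: 0, 5, 6, 4, 0 → max 6
A5 regrets: 1, 2, 2, 5, 1 → max 5
A6 regrets: 9, 2, 10, 6, 0 → max 10
Smallest max regret = 5 → A5.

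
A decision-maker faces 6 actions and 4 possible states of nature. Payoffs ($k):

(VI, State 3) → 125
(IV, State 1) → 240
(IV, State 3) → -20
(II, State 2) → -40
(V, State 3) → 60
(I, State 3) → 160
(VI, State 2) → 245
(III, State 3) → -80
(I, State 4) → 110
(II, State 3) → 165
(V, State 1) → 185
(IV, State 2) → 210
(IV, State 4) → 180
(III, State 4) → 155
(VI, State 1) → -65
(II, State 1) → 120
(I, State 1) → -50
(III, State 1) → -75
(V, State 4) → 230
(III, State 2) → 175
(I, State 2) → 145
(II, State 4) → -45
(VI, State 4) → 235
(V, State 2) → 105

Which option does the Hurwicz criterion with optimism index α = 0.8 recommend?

I: 0.8·160 + 0.2·(-50) = 118
II: 0.8·165 + 0.2·(-45) = 123
III: 0.8·175 + 0.2·(-80) = 124
IV: 0.8·240 + 0.2·(-20) = 188
V: 0.8·230 + 0.2·60 = 196
VI: 0.8·245 + 0.2·(-65) = 183
Highest Hurwicz score = 196 → V.

V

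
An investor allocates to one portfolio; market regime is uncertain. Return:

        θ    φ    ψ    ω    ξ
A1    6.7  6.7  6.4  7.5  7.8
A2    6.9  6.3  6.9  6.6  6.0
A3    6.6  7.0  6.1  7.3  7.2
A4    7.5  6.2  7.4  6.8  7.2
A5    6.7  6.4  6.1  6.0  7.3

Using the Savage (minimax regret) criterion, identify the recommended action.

Column bests: θ=7.5, φ=7.0, ψ=7.4, ω=7.5, ξ=7.8.
A1 regrets: 0.8, 0.3, 1.0, 0.0, 0.0 → max 1.0
A2 regrets: 0.6, 0.7, 0.5, 0.9, 1.8 → max 1.8
A3 regrets: 0.9, 0.0, 1.3, 0.2, 0.6 → max 1.3
A4 regrets: 0.0, 0.8, 0.0, 0.7, 0.6 → max 0.8
A5 regrets: 0.8, 0.6, 1.3, 1.5, 0.5 → max 1.5
Smallest max regret = 0.8 → A4.

A4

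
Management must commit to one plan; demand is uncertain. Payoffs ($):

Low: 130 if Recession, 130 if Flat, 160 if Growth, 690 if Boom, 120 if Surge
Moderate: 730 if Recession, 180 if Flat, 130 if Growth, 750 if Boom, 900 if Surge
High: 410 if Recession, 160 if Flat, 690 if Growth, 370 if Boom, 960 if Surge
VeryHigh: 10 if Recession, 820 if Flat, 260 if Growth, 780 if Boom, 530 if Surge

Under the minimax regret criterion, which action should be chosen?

Column bests: Recession=730, Flat=820, Growth=690, Boom=780, Surge=960.
Low regrets: 600, 690, 530, 90, 840 → max 840
Moderate regrets: 0, 640, 560, 30, 60 → max 640
High regrets: 320, 660, 0, 410, 0 → max 660
VeryHigh regrets: 720, 0, 430, 0, 430 → max 720
Smallest max regret = 640 → Moderate.

Moderate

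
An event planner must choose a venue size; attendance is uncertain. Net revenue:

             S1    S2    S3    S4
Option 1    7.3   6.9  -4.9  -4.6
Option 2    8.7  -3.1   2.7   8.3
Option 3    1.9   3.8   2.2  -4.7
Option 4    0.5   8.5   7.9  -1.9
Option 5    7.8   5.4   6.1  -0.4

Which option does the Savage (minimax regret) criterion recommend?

Column bests: S1=8.7, S2=8.5, S3=7.9, S4=8.3.
Option 1 regrets: 1.4, 1.6, 12.8, 12.9 → max 12.9
Option 2 regrets: 0.0, 11.6, 5.2, 0.0 → max 11.6
Option 3 regrets: 6.8, 4.7, 5.7, 13.0 → max 13.0
Option 4 regrets: 8.2, 0.0, 0.0, 10.2 → max 10.2
Option 5 regrets: 0.9, 3.1, 1.8, 8.7 → max 8.7
Smallest max regret = 8.7 → Option 5.

Option 5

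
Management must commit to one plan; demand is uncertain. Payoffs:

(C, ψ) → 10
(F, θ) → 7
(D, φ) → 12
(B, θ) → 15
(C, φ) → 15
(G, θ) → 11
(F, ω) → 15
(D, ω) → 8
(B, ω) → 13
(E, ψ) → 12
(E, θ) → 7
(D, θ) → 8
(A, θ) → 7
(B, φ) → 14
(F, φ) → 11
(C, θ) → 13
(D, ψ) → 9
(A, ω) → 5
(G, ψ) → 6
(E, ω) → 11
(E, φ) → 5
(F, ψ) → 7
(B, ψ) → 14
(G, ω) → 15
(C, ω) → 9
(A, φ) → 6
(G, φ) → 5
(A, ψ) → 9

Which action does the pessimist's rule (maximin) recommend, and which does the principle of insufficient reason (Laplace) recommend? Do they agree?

maximin → B; laplace → B (agree)

Row minima: A=5, B=13, C=9, D=8, E=5, F=7, G=5
Best worst-case = 13 → B.
Row averages: A=6.75, B=14, C=11.75, D=9.25, E=8.75, F=10, G=9.25
Highest average = 14 → B.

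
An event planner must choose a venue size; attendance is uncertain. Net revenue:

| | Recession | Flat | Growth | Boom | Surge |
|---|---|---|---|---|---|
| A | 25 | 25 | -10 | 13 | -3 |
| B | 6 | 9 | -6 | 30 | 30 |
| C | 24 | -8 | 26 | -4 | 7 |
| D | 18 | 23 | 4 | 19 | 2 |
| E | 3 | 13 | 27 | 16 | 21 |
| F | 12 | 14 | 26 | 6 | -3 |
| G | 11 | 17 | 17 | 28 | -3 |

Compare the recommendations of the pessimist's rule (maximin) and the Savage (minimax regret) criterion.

Row minima: A=-10, B=-6, C=-8, D=2, E=3, F=-3, G=-3
Best worst-case = 3 → E.
Column bests: Recession=25, Flat=25, Growth=27, Boom=30, Surge=30.
A regrets: 0, 0, 37, 17, 33 → max 37
B regrets: 19, 16, 33, 0, 0 → max 33
C regrets: 1, 33, 1, 34, 23 → max 34
D regrets: 7, 2, 23, 11, 28 → max 28
E regrets: 22, 12, 0, 14, 9 → max 22
F regrets: 13, 11, 1, 24, 33 → max 33
G regrets: 14, 8, 10, 2, 33 → max 33
Smallest max regret = 22 → E.

maximin → E; minimax regret → E (agree)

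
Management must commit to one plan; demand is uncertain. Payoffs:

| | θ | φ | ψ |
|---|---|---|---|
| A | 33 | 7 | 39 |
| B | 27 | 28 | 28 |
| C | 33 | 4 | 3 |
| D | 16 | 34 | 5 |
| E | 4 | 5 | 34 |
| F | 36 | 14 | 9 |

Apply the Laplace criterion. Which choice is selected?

B

Row averages: A=79/3, B=83/3, C=40/3, D=55/3, E=43/3, F=59/3
Highest average = 83/3 → B.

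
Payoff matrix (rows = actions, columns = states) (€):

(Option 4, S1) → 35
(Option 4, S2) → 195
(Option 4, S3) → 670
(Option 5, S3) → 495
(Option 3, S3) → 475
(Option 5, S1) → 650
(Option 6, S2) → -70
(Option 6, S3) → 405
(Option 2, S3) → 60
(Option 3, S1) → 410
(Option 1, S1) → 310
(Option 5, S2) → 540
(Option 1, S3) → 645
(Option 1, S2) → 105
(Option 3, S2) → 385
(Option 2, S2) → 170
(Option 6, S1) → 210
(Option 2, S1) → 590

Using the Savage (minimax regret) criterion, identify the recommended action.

Column bests: S1=650, S2=540, S3=670.
Option 1 regrets: 340, 435, 25 → max 435
Option 2 regrets: 60, 370, 610 → max 610
Option 3 regrets: 240, 155, 195 → max 240
Option 4 regrets: 615, 345, 0 → max 615
Option 5 regrets: 0, 0, 175 → max 175
Option 6 regrets: 440, 610, 265 → max 610
Smallest max regret = 175 → Option 5.

Option 5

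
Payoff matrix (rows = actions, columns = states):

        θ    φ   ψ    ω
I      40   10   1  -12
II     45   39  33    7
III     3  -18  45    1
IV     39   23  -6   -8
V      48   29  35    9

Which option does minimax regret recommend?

V

Column bests: θ=48, φ=39, ψ=45, ω=9.
I regrets: 8, 29, 44, 21 → max 44
II regrets: 3, 0, 12, 2 → max 12
III regrets: 45, 57, 0, 8 → max 57
IV regrets: 9, 16, 51, 17 → max 51
V regrets: 0, 10, 10, 0 → max 10
Smallest max regret = 10 → V.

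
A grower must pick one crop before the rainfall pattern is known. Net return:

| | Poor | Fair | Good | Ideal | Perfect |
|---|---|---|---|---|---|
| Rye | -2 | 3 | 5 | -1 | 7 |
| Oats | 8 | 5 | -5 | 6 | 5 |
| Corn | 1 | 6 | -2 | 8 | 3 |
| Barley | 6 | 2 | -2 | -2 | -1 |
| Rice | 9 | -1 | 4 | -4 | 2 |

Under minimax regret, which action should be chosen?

Column bests: Poor=9, Fair=6, Good=5, Ideal=8, Perfect=7.
Rye regrets: 11, 3, 0, 9, 0 → max 11
Oats regrets: 1, 1, 10, 2, 2 → max 10
Corn regrets: 8, 0, 7, 0, 4 → max 8
Barley regrets: 3, 4, 7, 10, 8 → max 10
Rice regrets: 0, 7, 1, 12, 5 → max 12
Smallest max regret = 8 → Corn.

Corn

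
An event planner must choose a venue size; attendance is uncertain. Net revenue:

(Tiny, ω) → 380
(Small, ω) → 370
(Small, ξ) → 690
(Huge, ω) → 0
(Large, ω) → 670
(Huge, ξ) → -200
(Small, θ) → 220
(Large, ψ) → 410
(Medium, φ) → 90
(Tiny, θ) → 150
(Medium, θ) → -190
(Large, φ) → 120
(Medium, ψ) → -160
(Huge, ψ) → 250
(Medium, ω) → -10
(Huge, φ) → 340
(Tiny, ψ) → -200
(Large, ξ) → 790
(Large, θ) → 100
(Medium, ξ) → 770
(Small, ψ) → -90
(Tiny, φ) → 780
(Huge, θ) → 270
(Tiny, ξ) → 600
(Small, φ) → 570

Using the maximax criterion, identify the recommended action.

Row maxima: Tiny=780, Small=690, Medium=770, Large=790, Huge=340
Best best-case = 790 → Large.

Large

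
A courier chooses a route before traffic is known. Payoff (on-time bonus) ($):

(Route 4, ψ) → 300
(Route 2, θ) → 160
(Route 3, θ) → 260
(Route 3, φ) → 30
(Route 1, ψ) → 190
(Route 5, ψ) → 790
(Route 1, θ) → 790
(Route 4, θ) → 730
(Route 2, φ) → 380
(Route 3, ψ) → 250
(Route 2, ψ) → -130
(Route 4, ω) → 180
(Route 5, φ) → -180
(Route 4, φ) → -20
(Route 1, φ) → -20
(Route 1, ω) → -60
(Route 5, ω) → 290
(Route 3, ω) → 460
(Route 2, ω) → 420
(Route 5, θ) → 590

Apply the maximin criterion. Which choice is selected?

Route 3

Row minima: Route 1=-60, Route 2=-130, Route 3=30, Route 4=-20, Route 5=-180
Best worst-case = 30 → Route 3.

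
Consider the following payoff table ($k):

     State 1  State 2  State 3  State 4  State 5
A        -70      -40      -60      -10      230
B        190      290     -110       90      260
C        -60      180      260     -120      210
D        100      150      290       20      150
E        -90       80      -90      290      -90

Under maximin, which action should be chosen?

D

Row minima: A=-70, B=-110, C=-120, D=20, E=-90
Best worst-case = 20 → D.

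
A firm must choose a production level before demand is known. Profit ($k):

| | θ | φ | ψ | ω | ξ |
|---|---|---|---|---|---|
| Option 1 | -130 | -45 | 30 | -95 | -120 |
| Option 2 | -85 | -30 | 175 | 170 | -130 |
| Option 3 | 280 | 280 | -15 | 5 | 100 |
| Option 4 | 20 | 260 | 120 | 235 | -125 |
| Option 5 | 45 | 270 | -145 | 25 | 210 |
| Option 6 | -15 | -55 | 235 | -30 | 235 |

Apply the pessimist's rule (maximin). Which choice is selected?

Option 3

Row minima: Option 1=-130, Option 2=-130, Option 3=-15, Option 4=-125, Option 5=-145, Option 6=-55
Best worst-case = -15 → Option 3.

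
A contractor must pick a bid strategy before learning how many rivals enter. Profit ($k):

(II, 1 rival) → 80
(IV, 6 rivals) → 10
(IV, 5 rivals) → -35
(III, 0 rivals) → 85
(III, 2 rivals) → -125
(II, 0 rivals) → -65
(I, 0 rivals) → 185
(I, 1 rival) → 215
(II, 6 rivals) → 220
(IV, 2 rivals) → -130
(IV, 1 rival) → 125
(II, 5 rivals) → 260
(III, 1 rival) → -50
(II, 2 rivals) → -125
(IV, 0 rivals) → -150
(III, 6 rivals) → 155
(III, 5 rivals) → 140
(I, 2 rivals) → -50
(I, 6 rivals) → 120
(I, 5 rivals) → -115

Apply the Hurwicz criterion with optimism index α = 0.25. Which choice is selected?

I: 0.25·215 + 0.75·(-115) = -32.5
II: 0.25·260 + 0.75·(-125) = -28.75
III: 0.25·155 + 0.75·(-125) = -55
IV: 0.25·125 + 0.75·(-150) = -81.25
Highest Hurwicz score = -28.75 → II.

II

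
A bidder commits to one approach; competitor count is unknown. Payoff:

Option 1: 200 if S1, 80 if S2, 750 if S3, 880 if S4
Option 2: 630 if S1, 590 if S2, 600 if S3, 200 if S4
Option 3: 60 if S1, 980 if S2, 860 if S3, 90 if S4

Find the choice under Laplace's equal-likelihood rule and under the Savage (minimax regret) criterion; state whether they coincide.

laplace → Option 2; minimax regret → Option 2 (agree)

Row averages: Option 1=477.5, Option 2=505, Option 3=497.5
Highest average = 505 → Option 2.
Column bests: S1=630, S2=980, S3=860, S4=880.
Option 1 regrets: 430, 900, 110, 0 → max 900
Option 2 regrets: 0, 390, 260, 680 → max 680
Option 3 regrets: 570, 0, 0, 790 → max 790
Smallest max regret = 680 → Option 2.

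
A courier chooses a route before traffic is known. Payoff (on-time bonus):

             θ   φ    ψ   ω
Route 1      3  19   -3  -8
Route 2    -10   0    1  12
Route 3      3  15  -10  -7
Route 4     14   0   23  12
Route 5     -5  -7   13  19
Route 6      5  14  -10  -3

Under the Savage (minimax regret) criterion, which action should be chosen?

Route 4

Column bests: θ=14, φ=19, ψ=23, ω=19.
Route 1 regrets: 11, 0, 26, 27 → max 27
Route 2 regrets: 24, 19, 22, 7 → max 24
Route 3 regrets: 11, 4, 33, 26 → max 33
Route 4 regrets: 0, 19, 0, 7 → max 19
Route 5 regrets: 19, 26, 10, 0 → max 26
Route 6 regrets: 9, 5, 33, 22 → max 33
Smallest max regret = 19 → Route 4.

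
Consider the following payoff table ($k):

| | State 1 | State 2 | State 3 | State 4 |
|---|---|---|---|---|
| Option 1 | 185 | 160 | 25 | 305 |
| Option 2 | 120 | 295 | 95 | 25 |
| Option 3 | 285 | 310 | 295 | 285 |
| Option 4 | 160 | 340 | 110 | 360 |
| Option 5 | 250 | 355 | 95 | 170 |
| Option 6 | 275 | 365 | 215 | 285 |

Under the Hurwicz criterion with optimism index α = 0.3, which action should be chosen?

Option 1: 0.3·305 + 0.7·25 = 109
Option 2: 0.3·295 + 0.7·25 = 106
Option 3: 0.3·310 + 0.7·285 = 292.5
Option 4: 0.3·360 + 0.7·110 = 185
Option 5: 0.3·355 + 0.7·95 = 173
Option 6: 0.3·365 + 0.7·215 = 260
Highest Hurwicz score = 292.5 → Option 3.

Option 3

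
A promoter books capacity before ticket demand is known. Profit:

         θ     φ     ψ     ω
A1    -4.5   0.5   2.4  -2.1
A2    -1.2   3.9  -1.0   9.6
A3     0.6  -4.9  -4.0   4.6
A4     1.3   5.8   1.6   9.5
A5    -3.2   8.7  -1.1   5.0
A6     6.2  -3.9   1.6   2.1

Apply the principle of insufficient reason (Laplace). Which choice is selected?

Row averages: A1=-0.925, A2=2.825, A3=-0.925, A4=4.55, A5=2.35, A6=1.5
Highest average = 4.55 → A4.

A4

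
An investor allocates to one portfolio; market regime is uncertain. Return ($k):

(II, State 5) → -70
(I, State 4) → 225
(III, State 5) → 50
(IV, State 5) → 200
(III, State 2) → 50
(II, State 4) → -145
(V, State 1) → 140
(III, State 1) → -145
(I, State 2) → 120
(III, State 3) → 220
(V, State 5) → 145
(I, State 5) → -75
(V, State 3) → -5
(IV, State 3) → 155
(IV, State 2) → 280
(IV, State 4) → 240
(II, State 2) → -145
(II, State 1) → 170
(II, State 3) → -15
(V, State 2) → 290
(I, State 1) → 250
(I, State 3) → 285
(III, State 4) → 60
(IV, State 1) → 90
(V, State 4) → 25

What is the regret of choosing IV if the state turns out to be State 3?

Best payoff under State 3 is 285.
Regret = 285 − 155 = 130.

130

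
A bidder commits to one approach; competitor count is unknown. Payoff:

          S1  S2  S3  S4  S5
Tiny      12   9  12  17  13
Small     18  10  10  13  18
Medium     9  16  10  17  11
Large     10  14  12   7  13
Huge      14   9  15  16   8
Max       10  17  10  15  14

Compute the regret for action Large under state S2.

3

Best payoff under S2 is 17.
Regret = 17 − 14 = 3.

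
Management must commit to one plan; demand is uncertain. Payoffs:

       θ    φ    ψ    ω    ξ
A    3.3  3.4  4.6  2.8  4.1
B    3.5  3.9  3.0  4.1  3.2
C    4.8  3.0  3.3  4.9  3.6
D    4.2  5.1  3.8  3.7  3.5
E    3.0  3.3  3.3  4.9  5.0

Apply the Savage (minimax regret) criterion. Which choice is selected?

D

Column bests: θ=4.8, φ=5.1, ψ=4.6, ω=4.9, ξ=5.0.
A regrets: 1.5, 1.7, 0.0, 2.1, 0.9 → max 2.1
B regrets: 1.3, 1.2, 1.6, 0.8, 1.8 → max 1.8
C regrets: 0.0, 2.1, 1.3, 0.0, 1.4 → max 2.1
D regrets: 0.6, 0.0, 0.8, 1.2, 1.5 → max 1.5
E regrets: 1.8, 1.8, 1.3, 0.0, 0.0 → max 1.8
Smallest max regret = 1.5 → D.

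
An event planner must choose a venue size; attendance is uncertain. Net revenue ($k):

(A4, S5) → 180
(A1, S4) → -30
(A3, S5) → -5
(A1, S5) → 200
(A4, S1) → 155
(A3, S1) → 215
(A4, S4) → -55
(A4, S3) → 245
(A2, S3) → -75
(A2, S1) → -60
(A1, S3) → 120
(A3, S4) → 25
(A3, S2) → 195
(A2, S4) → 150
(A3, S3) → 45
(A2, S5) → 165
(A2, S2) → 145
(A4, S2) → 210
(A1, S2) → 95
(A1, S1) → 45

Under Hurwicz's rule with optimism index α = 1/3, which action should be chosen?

A3

A1: 1/3·200 + 2/3·(-30) = 140/3
A2: 1/3·165 + 2/3·(-75) = 5
A3: 1/3·215 + 2/3·(-5) = 205/3
A4: 1/3·245 + 2/3·(-55) = 45
Highest Hurwicz score = 205/3 → A3.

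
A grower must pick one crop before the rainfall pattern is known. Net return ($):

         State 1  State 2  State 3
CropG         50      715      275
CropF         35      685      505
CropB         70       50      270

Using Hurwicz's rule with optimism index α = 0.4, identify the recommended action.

CropG: 0.4·715 + 0.6·50 = 316
CropF: 0.4·685 + 0.6·35 = 295
CropB: 0.4·270 + 0.6·50 = 138
Highest Hurwicz score = 316 → CropG.

CropG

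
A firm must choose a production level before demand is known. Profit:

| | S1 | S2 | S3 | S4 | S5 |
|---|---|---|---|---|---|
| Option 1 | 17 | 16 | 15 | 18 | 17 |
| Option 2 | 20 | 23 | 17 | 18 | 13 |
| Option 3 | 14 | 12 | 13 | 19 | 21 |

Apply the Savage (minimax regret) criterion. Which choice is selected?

Column bests: S1=20, S2=23, S3=17, S4=19, S5=21.
Option 1 regrets: 3, 7, 2, 1, 4 → max 7
Option 2 regrets: 0, 0, 0, 1, 8 → max 8
Option 3 regrets: 6, 11, 4, 0, 0 → max 11
Smallest max regret = 7 → Option 1.

Option 1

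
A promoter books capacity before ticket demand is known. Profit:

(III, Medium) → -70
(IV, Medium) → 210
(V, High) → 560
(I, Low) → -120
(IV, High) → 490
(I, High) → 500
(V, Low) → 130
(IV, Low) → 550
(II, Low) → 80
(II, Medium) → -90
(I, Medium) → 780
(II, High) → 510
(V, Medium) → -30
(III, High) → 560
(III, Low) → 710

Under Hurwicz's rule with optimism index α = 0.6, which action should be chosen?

I

I: 0.6·780 + 0.4·(-120) = 420
II: 0.6·510 + 0.4·(-90) = 270
III: 0.6·710 + 0.4·(-70) = 398
IV: 0.6·550 + 0.4·210 = 414
V: 0.6·560 + 0.4·(-30) = 324
Highest Hurwicz score = 420 → I.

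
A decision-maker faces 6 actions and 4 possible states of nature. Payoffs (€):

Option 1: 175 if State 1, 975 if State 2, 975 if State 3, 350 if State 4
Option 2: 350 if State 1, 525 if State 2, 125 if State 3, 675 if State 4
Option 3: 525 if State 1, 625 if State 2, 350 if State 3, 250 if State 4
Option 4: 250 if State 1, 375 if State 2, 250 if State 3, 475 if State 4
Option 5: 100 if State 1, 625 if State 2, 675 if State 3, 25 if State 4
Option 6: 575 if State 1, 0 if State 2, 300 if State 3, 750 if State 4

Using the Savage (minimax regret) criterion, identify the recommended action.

Option 1

Column bests: State 1=575, State 2=975, State 3=975, State 4=750.
Option 1 regrets: 400, 0, 0, 400 → max 400
Option 2 regrets: 225, 450, 850, 75 → max 850
Option 3 regrets: 50, 350, 625, 500 → max 625
Option 4 regrets: 325, 600, 725, 275 → max 725
Option 5 regrets: 475, 350, 300, 725 → max 725
Option 6 regrets: 0, 975, 675, 0 → max 975
Smallest max regret = 400 → Option 1.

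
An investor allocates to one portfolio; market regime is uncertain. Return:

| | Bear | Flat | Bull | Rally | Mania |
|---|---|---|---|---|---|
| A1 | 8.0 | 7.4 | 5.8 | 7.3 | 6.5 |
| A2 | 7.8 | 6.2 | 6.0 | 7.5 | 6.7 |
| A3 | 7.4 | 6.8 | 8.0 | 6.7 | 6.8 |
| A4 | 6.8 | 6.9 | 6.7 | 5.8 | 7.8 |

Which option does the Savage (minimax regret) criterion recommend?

Column bests: Bear=8.0, Flat=7.4, Bull=8.0, Rally=7.5, Mania=7.8.
A1 regrets: 0.0, 0.0, 2.2, 0.2, 1.3 → max 2.2
A2 regrets: 0.2, 1.2, 2.0, 0.0, 1.1 → max 2.0
A3 regrets: 0.6, 0.6, 0.0, 0.8, 1.0 → max 1.0
A4 regrets: 1.2, 0.5, 1.3, 1.7, 0.0 → max 1.7
Smallest max regret = 1.0 → A3.

A3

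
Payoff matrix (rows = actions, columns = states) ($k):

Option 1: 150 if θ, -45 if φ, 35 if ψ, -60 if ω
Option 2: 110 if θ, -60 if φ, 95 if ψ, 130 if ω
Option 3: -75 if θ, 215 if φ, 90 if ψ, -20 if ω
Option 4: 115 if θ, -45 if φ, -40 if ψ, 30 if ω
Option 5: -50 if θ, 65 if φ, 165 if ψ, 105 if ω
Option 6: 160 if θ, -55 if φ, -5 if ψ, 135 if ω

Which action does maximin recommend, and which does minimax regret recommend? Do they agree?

maximin → Option 4; minimax regret → Option 5 (disagree)

Row minima: Option 1=-60, Option 2=-60, Option 3=-75, Option 4=-45, Option 5=-50, Option 6=-55
Best worst-case = -45 → Option 4.
Column bests: θ=160, φ=215, ψ=165, ω=135.
Option 1 regrets: 10, 260, 130, 195 → max 260
Option 2 regrets: 50, 275, 70, 5 → max 275
Option 3 regrets: 235, 0, 75, 155 → max 235
Option 4 regrets: 45, 260, 205, 105 → max 260
Option 5 regrets: 210, 150, 0, 30 → max 210
Option 6 regrets: 0, 270, 170, 0 → max 270
Smallest max regret = 210 → Option 5.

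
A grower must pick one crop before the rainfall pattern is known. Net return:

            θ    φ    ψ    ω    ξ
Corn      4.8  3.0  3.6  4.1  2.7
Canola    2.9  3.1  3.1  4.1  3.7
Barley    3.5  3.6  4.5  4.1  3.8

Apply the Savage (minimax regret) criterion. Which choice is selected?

Column bests: θ=4.8, φ=3.6, ψ=4.5, ω=4.1, ξ=3.8.
Corn regrets: 0.0, 0.6, 0.9, 0.0, 1.1 → max 1.1
Canola regrets: 1.9, 0.5, 1.4, 0.0, 0.1 → max 1.9
Barley regrets: 1.3, 0.0, 0.0, 0.0, 0.0 → max 1.3
Smallest max regret = 1.1 → Corn.

Corn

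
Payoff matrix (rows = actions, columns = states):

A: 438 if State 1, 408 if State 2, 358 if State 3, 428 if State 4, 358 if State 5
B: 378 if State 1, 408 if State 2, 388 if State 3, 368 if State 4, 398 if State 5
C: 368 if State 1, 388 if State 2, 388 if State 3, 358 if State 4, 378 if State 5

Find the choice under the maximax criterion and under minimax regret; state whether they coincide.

Row maxima: A=438, B=408, C=388
Best best-case = 438 → A.
Column bests: State 1=438, State 2=408, State 3=388, State 4=428, State 5=398.
A regrets: 0, 0, 30, 0, 40 → max 40
B regrets: 60, 0, 0, 60, 0 → max 60
C regrets: 70, 20, 0, 70, 20 → max 70
Smallest max regret = 40 → A.

maximax → A; minimax regret → A (agree)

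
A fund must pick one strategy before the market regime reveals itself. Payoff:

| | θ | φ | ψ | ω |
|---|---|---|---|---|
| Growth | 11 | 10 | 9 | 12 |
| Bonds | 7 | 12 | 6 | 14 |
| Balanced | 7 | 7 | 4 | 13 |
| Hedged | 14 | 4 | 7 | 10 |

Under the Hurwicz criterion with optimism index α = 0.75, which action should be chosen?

Growth: 0.75·12 + 0.25·9 = 11.25
Bonds: 0.75·14 + 0.25·6 = 12
Balanced: 0.75·13 + 0.25·4 = 10.75
Hedged: 0.75·14 + 0.25·4 = 11.5
Highest Hurwicz score = 12 → Bonds.

Bonds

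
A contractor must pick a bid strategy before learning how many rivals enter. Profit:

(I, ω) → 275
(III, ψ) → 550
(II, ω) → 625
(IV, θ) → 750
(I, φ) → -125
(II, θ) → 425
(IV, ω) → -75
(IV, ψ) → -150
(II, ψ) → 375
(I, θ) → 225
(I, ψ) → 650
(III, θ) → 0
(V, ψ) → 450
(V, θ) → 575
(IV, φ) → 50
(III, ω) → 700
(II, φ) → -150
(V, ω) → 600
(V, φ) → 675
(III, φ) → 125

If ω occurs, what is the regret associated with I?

Best payoff under ω is 700.
Regret = 700 − 275 = 425.

425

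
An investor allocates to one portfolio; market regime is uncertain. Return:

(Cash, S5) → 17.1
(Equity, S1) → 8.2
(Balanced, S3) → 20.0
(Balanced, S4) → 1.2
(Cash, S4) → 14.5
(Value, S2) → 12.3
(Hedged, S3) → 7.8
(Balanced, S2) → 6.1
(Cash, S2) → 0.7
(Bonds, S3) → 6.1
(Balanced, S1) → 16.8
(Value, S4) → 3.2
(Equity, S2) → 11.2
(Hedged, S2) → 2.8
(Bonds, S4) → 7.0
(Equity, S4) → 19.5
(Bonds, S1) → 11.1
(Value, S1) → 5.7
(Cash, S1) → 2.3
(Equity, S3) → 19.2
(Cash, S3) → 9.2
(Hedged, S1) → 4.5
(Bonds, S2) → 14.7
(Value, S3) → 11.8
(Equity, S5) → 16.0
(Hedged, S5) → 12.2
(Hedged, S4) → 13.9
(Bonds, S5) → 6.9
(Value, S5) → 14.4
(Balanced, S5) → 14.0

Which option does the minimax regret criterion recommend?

Column bests: S1=16.8, S2=14.7, S3=20.0, S4=19.5, S5=17.1.
Balanced regrets: 0.0, 8.6, 0.0, 18.3, 3.1 → max 18.3
Cash regrets: 14.5, 14.0, 10.8, 5.0, 0.0 → max 14.5
Value regrets: 11.1, 2.4, 8.2, 16.3, 2.7 → max 16.3
Equity regrets: 8.6, 3.5, 0.8, 0.0, 1.1 → max 8.6
Bonds regrets: 5.7, 0.0, 13.9, 12.5, 10.2 → max 13.9
Hedged regrets: 12.3, 11.9, 12.2, 5.6, 4.9 → max 12.3
Smallest max regret = 8.6 → Equity.

Equity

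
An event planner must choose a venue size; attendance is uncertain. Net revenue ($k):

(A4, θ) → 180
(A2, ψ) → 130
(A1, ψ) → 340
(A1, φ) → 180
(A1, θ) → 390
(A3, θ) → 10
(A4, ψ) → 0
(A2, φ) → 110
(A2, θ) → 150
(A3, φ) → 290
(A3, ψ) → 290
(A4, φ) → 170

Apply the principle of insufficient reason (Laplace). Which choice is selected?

Row averages: A1=910/3, A2=130, A3=590/3, A4=350/3
Highest average = 910/3 → A1.

A1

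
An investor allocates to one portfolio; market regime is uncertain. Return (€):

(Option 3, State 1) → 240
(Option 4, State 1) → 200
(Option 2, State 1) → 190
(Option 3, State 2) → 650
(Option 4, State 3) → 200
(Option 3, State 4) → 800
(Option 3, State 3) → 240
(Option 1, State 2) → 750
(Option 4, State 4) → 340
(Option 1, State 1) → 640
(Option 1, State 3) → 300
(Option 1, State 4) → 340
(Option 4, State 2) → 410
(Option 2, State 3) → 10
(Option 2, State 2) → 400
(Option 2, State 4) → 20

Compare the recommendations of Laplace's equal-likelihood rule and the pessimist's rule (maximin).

laplace → Option 1; maximin → Option 1 (agree)

Row averages: Option 1=507.5, Option 2=155, Option 3=482.5, Option 4=287.5
Highest average = 507.5 → Option 1.
Row minima: Option 1=300, Option 2=10, Option 3=240, Option 4=200
Best worst-case = 300 → Option 1.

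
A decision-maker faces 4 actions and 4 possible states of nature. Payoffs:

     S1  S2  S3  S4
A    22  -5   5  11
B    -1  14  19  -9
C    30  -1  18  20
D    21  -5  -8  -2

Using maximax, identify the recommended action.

Row maxima: A=22, B=19, C=30, D=21
Best best-case = 30 → C.

C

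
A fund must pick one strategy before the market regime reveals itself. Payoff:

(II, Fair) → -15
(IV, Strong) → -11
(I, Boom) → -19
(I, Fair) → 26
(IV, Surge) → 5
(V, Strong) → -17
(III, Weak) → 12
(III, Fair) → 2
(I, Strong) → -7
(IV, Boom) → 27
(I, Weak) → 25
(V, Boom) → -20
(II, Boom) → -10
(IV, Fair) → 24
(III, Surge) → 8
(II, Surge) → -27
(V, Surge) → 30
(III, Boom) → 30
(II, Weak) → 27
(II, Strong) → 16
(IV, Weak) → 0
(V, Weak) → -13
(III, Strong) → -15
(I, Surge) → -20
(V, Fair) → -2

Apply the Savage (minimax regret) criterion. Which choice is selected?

IV

Column bests: Weak=27, Fair=26, Strong=16, Boom=30, Surge=30.
I regrets: 2, 0, 23, 49, 50 → max 50
II regrets: 0, 41, 0, 40, 57 → max 57
III regrets: 15, 24, 31, 0, 22 → max 31
IV regrets: 27, 2, 27, 3, 25 → max 27
V regrets: 40, 28, 33, 50, 0 → max 50
Smallest max regret = 27 → IV.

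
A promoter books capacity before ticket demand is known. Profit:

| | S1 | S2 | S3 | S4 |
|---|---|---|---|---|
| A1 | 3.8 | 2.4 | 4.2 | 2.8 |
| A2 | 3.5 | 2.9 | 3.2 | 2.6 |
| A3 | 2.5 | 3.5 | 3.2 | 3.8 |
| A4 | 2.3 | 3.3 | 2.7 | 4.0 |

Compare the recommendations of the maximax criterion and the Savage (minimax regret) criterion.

maximax → A1; minimax regret → A1 (agree)

Row maxima: A1=4.2, A2=3.5, A3=3.8, A4=4.0
Best best-case = 4.2 → A1.
Column bests: S1=3.8, S2=3.5, S3=4.2, S4=4.0.
A1 regrets: 0.0, 1.1, 0.0, 1.2 → max 1.2
A2 regrets: 0.3, 0.6, 1.0, 1.4 → max 1.4
A3 regrets: 1.3, 0.0, 1.0, 0.2 → max 1.3
A4 regrets: 1.5, 0.2, 1.5, 0.0 → max 1.5
Smallest max regret = 1.2 → A1.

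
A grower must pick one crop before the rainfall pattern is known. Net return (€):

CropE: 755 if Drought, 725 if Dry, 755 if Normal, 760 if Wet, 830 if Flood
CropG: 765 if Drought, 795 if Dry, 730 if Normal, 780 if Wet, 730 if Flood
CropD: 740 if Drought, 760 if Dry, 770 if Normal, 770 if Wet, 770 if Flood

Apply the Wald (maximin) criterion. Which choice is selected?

Row minima: CropE=725, CropG=730, CropD=740
Best worst-case = 740 → CropD.

CropD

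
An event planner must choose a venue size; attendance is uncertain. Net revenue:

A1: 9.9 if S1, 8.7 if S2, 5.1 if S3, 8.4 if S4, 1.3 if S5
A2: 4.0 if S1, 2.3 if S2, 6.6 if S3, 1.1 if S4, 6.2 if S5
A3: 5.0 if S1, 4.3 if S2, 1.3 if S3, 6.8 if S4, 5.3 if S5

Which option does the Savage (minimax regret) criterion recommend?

Column bests: S1=9.9, S2=8.7, S3=6.6, S4=8.4, S5=6.2.
A1 regrets: 0.0, 0.0, 1.5, 0.0, 4.9 → max 4.9
A2 regrets: 5.9, 6.4, 0.0, 7.3, 0.0 → max 7.3
A3 regrets: 4.9, 4.4, 5.3, 1.6, 0.9 → max 5.3
Smallest max regret = 4.9 → A1.

A1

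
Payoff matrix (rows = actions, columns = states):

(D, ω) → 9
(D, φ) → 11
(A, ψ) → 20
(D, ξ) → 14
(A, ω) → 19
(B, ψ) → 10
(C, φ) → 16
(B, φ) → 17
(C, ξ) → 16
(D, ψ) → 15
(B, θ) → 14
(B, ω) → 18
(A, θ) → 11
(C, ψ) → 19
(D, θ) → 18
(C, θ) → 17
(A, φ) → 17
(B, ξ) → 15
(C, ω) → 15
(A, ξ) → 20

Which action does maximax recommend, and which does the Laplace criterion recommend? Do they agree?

Row maxima: A=20, B=18, C=19, D=18
Best best-case = 20 → A.
Row averages: A=17.4, B=14.8, C=16.6, D=13.4
Highest average = 17.4 → A.

maximax → A; laplace → A (agree)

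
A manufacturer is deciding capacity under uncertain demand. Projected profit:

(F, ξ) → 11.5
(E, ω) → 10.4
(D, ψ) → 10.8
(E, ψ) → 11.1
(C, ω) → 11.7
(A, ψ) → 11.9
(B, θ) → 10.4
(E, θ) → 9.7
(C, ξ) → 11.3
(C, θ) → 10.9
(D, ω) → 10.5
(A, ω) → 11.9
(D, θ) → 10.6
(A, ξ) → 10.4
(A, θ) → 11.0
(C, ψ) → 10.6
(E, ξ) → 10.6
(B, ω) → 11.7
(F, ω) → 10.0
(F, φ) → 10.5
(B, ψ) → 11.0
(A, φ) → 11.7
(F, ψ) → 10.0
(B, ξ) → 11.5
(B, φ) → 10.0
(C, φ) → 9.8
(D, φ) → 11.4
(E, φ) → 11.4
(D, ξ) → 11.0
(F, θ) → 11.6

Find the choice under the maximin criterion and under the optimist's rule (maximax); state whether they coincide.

Row minima: A=10.4, B=10.0, C=9.8, D=10.5, E=9.7, F=10.0
Best worst-case = 10.5 → D.
Row maxima: A=11.9, B=11.7, C=11.7, D=11.4, E=11.4, F=11.6
Best best-case = 11.9 → A.

maximin → D; maximax → A (disagree)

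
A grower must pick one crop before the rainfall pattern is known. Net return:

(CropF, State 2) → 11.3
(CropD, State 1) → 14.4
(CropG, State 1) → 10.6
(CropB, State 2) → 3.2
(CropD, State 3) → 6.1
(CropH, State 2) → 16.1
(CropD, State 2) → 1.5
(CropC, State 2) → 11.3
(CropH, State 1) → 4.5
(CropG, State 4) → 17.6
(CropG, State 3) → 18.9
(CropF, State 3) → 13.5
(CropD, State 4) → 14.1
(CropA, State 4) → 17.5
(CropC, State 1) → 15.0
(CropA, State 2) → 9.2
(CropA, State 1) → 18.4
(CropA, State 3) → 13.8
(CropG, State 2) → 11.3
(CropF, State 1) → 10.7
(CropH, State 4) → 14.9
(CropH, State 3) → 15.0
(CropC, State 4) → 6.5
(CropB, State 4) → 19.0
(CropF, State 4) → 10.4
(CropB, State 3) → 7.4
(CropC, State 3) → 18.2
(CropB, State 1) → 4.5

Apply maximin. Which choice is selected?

CropG

Row minima: CropA=9.2, CropD=1.5, CropF=10.4, CropG=10.6, CropH=4.5, CropB=3.2, CropC=6.5
Best worst-case = 10.6 → CropG.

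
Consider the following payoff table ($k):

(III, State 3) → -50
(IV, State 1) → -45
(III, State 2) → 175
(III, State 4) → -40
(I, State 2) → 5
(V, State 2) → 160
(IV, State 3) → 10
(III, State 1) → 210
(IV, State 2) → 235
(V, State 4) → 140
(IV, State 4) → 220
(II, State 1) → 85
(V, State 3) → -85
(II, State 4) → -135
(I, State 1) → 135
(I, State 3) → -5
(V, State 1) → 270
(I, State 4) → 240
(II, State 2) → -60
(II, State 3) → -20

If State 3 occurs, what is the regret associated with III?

Best payoff under State 3 is 10.
Regret = 10 − (-50) = 60.

60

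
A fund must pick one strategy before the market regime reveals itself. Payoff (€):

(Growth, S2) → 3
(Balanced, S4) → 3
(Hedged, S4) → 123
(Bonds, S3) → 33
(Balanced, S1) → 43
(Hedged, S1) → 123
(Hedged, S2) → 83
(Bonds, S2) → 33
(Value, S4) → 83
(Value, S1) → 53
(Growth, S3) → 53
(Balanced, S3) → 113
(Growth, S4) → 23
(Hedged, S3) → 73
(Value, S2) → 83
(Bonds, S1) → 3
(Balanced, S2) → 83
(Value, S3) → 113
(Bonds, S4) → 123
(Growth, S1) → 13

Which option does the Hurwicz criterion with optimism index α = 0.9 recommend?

Hedged

Balanced: 0.9·113 + 0.1·3 = 102
Growth: 0.9·53 + 0.1·3 = 48
Bonds: 0.9·123 + 0.1·3 = 111
Value: 0.9·113 + 0.1·53 = 107
Hedged: 0.9·123 + 0.1·73 = 118
Highest Hurwicz score = 118 → Hedged.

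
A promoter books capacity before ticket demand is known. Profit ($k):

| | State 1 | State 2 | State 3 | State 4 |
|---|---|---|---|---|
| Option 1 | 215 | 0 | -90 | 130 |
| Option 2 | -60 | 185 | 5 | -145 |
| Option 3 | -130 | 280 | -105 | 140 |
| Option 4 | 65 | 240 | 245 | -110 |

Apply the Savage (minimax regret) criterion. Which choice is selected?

Option 4

Column bests: State 1=215, State 2=280, State 3=245, State 4=140.
Option 1 regrets: 0, 280, 335, 10 → max 335
Option 2 regrets: 275, 95, 240, 285 → max 285
Option 3 regrets: 345, 0, 350, 0 → max 350
Option 4 regrets: 150, 40, 0, 250 → max 250
Smallest max regret = 250 → Option 4.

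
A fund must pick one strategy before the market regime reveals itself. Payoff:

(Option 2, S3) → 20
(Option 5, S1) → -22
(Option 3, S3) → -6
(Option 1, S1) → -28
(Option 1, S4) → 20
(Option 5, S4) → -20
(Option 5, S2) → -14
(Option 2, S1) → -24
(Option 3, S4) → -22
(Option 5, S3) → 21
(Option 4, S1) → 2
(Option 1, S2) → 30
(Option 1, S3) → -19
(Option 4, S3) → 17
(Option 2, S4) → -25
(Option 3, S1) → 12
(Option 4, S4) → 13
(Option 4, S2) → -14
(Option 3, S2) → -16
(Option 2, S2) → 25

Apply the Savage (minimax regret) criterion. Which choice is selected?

Option 1

Column bests: S1=12, S2=30, S3=21, S4=20.
Option 1 regrets: 40, 0, 40, 0 → max 40
Option 2 regrets: 36, 5, 1, 45 → max 45
Option 3 regrets: 0, 46, 27, 42 → max 46
Option 4 regrets: 10, 44, 4, 7 → max 44
Option 5 regrets: 34, 44, 0, 40 → max 44
Smallest max regret = 40 → Option 1.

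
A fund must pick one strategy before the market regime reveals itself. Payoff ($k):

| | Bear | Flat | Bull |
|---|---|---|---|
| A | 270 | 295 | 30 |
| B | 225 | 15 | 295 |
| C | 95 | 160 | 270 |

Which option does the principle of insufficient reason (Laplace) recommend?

A

Row averages: A=595/3, B=535/3, C=175
Highest average = 595/3 → A.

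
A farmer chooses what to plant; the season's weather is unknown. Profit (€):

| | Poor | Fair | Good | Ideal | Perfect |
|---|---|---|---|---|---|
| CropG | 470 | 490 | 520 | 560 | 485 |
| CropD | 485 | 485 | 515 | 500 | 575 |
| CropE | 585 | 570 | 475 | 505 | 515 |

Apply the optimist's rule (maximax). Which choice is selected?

Row maxima: CropG=560, CropD=575, CropE=585
Best best-case = 585 → CropE.

CropE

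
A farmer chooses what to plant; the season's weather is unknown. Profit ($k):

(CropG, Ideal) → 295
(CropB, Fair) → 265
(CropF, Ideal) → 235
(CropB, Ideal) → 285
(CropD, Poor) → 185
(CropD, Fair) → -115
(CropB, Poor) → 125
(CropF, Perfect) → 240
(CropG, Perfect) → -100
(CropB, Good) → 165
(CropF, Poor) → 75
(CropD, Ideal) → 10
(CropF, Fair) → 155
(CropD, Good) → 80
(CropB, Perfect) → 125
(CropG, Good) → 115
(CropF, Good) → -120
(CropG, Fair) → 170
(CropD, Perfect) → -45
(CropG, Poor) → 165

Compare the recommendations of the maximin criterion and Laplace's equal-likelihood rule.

Row minima: CropD=-115, CropF=-120, CropG=-100, CropB=125
Best worst-case = 125 → CropB.
Row averages: CropD=23, CropF=117, CropG=129, CropB=193
Highest average = 193 → CropB.

maximin → CropB; laplace → CropB (agree)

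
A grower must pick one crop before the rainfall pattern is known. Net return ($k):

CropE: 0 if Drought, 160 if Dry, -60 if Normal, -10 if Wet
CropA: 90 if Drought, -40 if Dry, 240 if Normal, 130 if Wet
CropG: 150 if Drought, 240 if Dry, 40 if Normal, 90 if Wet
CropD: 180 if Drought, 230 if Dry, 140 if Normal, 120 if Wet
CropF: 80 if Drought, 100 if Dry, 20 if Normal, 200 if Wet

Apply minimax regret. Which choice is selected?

CropD

Column bests: Drought=180, Dry=240, Normal=240, Wet=200.
CropE regrets: 180, 80, 300, 210 → max 300
CropA regrets: 90, 280, 0, 70 → max 280
CropG regrets: 30, 0, 200, 110 → max 200
CropD regrets: 0, 10, 100, 80 → max 100
CropF regrets: 100, 140, 220, 0 → max 220
Smallest max regret = 100 → CropD.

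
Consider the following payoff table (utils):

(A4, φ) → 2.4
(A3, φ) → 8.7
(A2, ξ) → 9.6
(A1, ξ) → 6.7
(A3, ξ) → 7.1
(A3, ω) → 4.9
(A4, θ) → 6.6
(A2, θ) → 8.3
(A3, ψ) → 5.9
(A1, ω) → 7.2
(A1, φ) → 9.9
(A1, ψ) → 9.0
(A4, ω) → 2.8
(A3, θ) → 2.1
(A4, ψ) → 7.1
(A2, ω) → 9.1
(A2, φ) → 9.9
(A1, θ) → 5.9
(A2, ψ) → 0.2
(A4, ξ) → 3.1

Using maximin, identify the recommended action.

A1

Row minima: A1=5.9, A2=0.2, A3=2.1, A4=2.4
Best worst-case = 5.9 → A1.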